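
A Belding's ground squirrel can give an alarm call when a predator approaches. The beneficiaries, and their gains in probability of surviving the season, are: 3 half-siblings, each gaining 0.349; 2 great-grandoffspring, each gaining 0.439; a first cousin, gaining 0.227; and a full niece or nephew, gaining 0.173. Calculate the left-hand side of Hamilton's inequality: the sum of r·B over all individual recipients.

0.443125

r to a half-sibling = 1/4 (half-sibs share one parent — one path of length 2: r = (1/2)^2 = 1/4).
r to a great-grandoffspring = 1/8 (three parent–offspring links: r = (1/2)^3 = 1/8).
r to a first cousin = 1/8 (first cousins share one grandparent pair — two paths of length 4: r = 2·(1/2)^4 = 1/8).
r to a full niece or nephew = 1/4 (full aunt/uncle↔niece/nephew: two paths of length 3 through the shared grandparent pair: r = 2·(1/2)^3 = 1/4).
Summing one r·B term per recipient: 3·0.25·0.349 + 2·0.125·0.439 + 1·0.125·0.227 + 1·0.25·0.173 = 0.443125.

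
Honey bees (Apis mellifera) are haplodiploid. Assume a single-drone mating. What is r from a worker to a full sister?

Haplodiploid full sisters inherit their father's entire haploid genome identically (contributing 1/2) and on average half of their mother's contribution (1/2 · 1/2 = 1/4); r = 1/2 + 1/4 = 3/4.

0.75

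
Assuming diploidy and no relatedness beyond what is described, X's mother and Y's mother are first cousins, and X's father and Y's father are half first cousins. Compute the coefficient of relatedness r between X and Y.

Wright's path rule: contributions from independent ancestry routes add.
X and Y are related in two ways: second cousins through their mothers (r = 1/32) and half second cousins through their fathers (r = 1/64).
r = 1/32 + 1/64 = 0.046875.

0.046875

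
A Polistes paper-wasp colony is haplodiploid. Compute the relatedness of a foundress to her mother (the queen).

0.5

One meiotic link between diploid queen and diploid daughter: r = 1/2.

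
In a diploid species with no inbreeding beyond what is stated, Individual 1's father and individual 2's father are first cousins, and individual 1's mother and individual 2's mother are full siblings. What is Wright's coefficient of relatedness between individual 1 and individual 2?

0.15625

Wright's path rule: contributions from independent ancestry routes add.
Individual 1 and individual 2 are related in two ways: second cousins through their fathers (r = 1/32) and first cousins through their mothers (r = 1/8).
r = 1/32 + 1/8 = 0.15625.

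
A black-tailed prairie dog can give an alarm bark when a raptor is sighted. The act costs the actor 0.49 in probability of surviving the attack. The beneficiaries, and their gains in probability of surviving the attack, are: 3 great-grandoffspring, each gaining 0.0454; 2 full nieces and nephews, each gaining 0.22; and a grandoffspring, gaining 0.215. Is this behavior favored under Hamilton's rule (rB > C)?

Hamilton's rule: the trait is favored when the sum of r·B over every recipient exceeds the actor's cost C.
r to a great-grandoffspring = 0.125 (three parent–offspring links: r = (1/2)^3 = 1/8).
r to a full niece or nephew = 1/4 (full aunt/uncle↔niece/nephew: two paths of length 3 through the shared grandparent pair: r = 2·(1/2)^3 = 1/4).
r to a grandoffspring = 0.25 (two parent–offspring links: r = (1/2)^2 = 1/4).
Summing one r·B term per recipient: 3·0.125·0.0454 + 2·0.25·0.22 + 1·0.25·0.215 = 0.180775.
0.180775 < 0.49: the indirect benefit is less than the cost.

No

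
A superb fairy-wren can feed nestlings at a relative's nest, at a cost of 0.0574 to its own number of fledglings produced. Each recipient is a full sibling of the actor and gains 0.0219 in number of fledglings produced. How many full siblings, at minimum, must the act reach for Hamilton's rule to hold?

r to a full sibling = 0.5 (full sibs share both parents — two paths of length 2: r = 2·(1/2)^2 = 1/2).
Hamilton's rule: n·r·B > C  ⇒  n > C/(r·B) = 0.0574/(0.5·0.0219) = 5.242.
The smallest integer exceeding 5.242 is 6.

6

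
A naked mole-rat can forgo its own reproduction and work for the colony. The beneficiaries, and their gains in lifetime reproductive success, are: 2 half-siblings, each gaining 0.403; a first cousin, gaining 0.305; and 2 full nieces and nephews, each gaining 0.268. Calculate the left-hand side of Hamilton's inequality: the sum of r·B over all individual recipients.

0.373625

r to a half-sibling = 1/4 (half-sibs share one parent — one path of length 2: r = (1/2)^2 = 1/4).
r to a first cousin = 1/8 (first cousins share one grandparent pair — two paths of length 4: r = 2·(1/2)^4 = 1/8).
r to a full niece or nephew = 0.25 (full aunt/uncle↔niece/nephew: two paths of length 3 through the shared grandparent pair: r = 2·(1/2)^3 = 1/4).
Summing one r·B term per recipient: 2·0.25·0.403 + 1·0.125·0.305 + 2·0.25·0.268 = 0.373625.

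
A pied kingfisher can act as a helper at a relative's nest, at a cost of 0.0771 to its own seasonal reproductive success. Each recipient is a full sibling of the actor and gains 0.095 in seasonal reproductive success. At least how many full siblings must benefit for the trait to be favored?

r to a full sibling = 0.5 (full sibs share both parents — two paths of length 2: r = 2·(1/2)^2 = 1/2).
Hamilton's rule: n·r·B > C  ⇒  n > C/(r·B) = 0.0771/(0.5·0.095) = 1.623.
The smallest integer exceeding 1.623 is 2.

2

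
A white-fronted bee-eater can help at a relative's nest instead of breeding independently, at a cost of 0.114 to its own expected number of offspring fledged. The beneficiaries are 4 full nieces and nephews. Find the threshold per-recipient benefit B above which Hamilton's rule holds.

0.114

r to a full niece or nephew = 1/4 (full aunt/uncle↔niece/nephew: two paths of length 3 through the shared grandparent pair: r = 2·(1/2)^3 = 1/4).
Hamilton's rule with n recipients of equal r: n·r·B > C, so B > C/(n·r) = 0.114/(4·0.25) = 0.114.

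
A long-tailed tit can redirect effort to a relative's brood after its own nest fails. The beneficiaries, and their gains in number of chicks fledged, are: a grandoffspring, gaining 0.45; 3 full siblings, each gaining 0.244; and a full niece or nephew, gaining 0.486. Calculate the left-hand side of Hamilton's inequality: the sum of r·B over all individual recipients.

r to a grandoffspring = 0.25 (two parent–offspring links: r = (1/2)^2 = 1/4).
r to a full sibling = 0.5 (full sibs share both parents — two paths of length 2: r = 2·(1/2)^2 = 1/2).
r to a full niece or nephew = 1/4 (full aunt/uncle↔niece/nephew: two paths of length 3 through the shared grandparent pair: r = 2·(1/2)^3 = 1/4).
Summing one r·B term per recipient: 1·0.25·0.45 + 3·0.5·0.244 + 1·0.25·0.486 = 0.6.

0.6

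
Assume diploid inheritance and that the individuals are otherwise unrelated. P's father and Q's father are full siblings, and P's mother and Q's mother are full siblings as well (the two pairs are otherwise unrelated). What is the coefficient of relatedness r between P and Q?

0.25

With two independent routes of shared ancestry, r is the sum of the two contributions.
P and Q are related in two ways: first cousins through their fathers (r = 1/8) and first cousins through their mothers (r = 1/8) — i.e. double first cousins.
r = 1/8 + 1/8 = 0.25.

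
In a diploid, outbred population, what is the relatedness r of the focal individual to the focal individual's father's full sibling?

Each parent–offspring link contributes a factor of 1/2, and independent paths through distinct common ancestors add.
Full aunt/uncle↔niece/nephew: two paths of length 3 through the shared grandparent pair: r = 2·(1/2)^3 = 1/4.

0.25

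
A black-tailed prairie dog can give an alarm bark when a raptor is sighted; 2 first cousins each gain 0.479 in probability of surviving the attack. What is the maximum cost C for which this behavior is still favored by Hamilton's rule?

0.11975

r to a first cousin = 0.125 (first cousins share one grandparent pair — two paths of length 4: r = 2·(1/2)^4 = 1/8).
Hamilton's rule: n·r·B > C, so the trait is favored while C < n·r·B = 2·0.125·0.479 = 0.11975.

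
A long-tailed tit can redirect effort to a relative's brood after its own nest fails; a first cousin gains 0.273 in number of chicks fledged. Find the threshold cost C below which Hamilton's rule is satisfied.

0.034125

r to a first cousin = 1/8 (first cousins share one grandparent pair — two paths of length 4: r = 2·(1/2)^4 = 1/8).
Hamilton's rule: n·r·B > C, so the trait is favored while C < n·r·B = 1·0.125·0.273 = 0.034125.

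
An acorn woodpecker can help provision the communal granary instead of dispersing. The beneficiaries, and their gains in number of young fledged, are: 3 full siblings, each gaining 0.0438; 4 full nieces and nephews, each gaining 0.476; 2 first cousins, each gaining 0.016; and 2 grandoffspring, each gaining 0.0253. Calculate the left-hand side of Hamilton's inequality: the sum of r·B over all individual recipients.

0.55835

r to a full sibling = 1/2 (full sibs share both parents — two paths of length 2: r = 2·(1/2)^2 = 1/2).
r to a full niece or nephew = 0.25 (full aunt/uncle↔niece/nephew: two paths of length 3 through the shared grandparent pair: r = 2·(1/2)^3 = 1/4).
r to a first cousin = 0.125 (first cousins share one grandparent pair — two paths of length 4: r = 2·(1/2)^4 = 1/8).
r to a grandoffspring = 0.25 (two parent–offspring links: r = (1/2)^2 = 1/4).
Summing one r·B term per recipient: 3·0.5·0.0438 + 4·0.25·0.476 + 2·0.125·0.016 + 2·0.25·0.0253 = 0.55835.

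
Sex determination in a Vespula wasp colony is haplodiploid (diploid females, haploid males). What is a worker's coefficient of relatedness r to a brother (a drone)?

Her haploid brother carries none of their father's genes and a random half of their mother's genome; that half matches the maternal half of her own genome with probability 1/2: r = 1/2 · 1/2 = 1/4.

0.25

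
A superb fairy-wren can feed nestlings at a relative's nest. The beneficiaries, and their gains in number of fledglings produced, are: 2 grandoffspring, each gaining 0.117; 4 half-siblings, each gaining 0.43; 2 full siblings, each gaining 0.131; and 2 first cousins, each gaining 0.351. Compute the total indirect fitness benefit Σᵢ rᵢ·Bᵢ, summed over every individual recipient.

r to a grandoffspring = 1/4 (two parent–offspring links: r = (1/2)^2 = 1/4).
r to a half-sibling = 0.25 (half-sibs share one parent — one path of length 2: r = (1/2)^2 = 1/4).
r to a full sibling = 0.5 (full sibs share both parents — two paths of length 2: r = 2·(1/2)^2 = 1/2).
r to a first cousin = 0.125 (first cousins share one grandparent pair — two paths of length 4: r = 2·(1/2)^4 = 1/8).
Summing one r·B term per recipient: 2·0.25·0.117 + 4·0.25·0.43 + 2·0.5·0.131 + 2·0.125·0.351 = 0.70725.

0.70725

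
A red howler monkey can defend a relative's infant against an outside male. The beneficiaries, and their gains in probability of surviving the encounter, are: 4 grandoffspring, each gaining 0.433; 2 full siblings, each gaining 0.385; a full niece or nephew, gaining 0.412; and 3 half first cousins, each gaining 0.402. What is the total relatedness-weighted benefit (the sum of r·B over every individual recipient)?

0.996375

r to a grandoffspring = 1/4 (two parent–offspring links: r = (1/2)^2 = 1/4).
r to a full sibling = 1/2 (full sibs share both parents — two paths of length 2: r = 2·(1/2)^2 = 1/2).
r to a full niece or nephew = 1/4 (full aunt/uncle↔niece/nephew: two paths of length 3 through the shared grandparent pair: r = 2·(1/2)^3 = 1/4).
r to a half first cousin = 0.0625 (half first cousins share one grandparent — one path of length 4: r = (1/2)^4 = 1/16).
Summing one r·B term per recipient: 4·0.25·0.433 + 2·0.5·0.385 + 1·0.25·0.412 + 3·0.0625·0.402 = 0.996375.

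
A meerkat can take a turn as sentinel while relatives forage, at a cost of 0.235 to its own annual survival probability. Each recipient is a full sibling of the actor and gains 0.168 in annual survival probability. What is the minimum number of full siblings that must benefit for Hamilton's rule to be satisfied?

r to a full sibling = 1/2 (full sibs share both parents — two paths of length 2: r = 2·(1/2)^2 = 1/2).
Hamilton's rule: n·r·B > C  ⇒  n > C/(r·B) = 0.235/(0.5·0.168) = 2.798.
The smallest integer exceeding 2.798 is 3.

3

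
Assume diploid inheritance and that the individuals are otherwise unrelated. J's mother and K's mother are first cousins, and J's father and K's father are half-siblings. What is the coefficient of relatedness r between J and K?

Wright's path rule: contributions from independent ancestry routes add.
J and K are related in two ways: second cousins through their mothers (r = 1/32) and half first cousins through their fathers (r = 1/16).
r = 1/32 + 1/16 = 3/32 = 0.09375.

0.09375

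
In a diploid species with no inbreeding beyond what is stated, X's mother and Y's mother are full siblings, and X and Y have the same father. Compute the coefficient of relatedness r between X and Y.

0.375

Relatedness sums over independent paths through distinct common ancestors.
X and Y are related in two ways: first cousins through their mothers (r = 1/8) and half-sibs through their shared father (r = 1/4).
r = 1/8 + 1/4 = 0.375.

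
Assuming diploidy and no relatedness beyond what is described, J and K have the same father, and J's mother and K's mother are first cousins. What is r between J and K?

0.28125

Relatedness sums over independent paths through distinct common ancestors.
J and K are related in two ways: half-sibs through their shared father (r = 1/4) and second cousins through their mothers (r = 1/32).
r = 1/4 + 1/32 = 9/32 = 0.28125.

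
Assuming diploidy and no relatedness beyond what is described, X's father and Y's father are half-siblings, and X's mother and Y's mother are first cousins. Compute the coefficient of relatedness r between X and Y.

With two independent routes of shared ancestry, r is the sum of the two contributions.
X and Y are related in two ways: half first cousins through their fathers (r = 1/16) and second cousins through their mothers (r = 1/32).
r = 1/16 + 1/32 = 0.09375.

0.09375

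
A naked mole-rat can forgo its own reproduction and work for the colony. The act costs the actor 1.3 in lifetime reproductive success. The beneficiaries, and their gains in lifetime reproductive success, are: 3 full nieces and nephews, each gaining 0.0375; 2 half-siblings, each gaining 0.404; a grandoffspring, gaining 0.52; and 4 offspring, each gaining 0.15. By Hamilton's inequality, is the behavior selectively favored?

Hamilton's rule: the trait is favored when the sum of r·B over every recipient exceeds the actor's cost C.
r to a full niece or nephew = 0.25 (full aunt/uncle↔niece/nephew: two paths of length 3 through the shared grandparent pair: r = 2·(1/2)^3 = 1/4).
r to a half-sibling = 0.25 (half-sibs share one parent — one path of length 2: r = (1/2)^2 = 1/4).
r to a grandoffspring = 0.25 (two parent–offspring links: r = (1/2)^2 = 1/4).
r to an offspring = 0.5 (one parent–offspring link: r = (1/2)^1 = 1/2).
Summing one r·B term per recipient: 3·0.25·0.0375 + 2·0.25·0.404 + 1·0.25·0.52 + 4·0.5·0.15 = 0.660125.
0.660125 < 1.3: the indirect benefit is less than the cost.

No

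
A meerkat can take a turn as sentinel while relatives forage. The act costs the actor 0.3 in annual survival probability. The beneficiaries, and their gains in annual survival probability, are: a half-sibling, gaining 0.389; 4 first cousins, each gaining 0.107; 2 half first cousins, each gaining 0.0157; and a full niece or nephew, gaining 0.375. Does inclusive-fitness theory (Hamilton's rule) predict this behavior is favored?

Hamilton's rule: the trait is favored when the sum of r·B over every recipient exceeds the actor's cost C.
r to a half-sibling = 1/4 (half-sibs share one parent — one path of length 2: r = (1/2)^2 = 1/4).
r to a first cousin = 1/8 (first cousins share one grandparent pair — two paths of length 4: r = 2·(1/2)^4 = 1/8).
r to a half first cousin = 0.0625 (half first cousins share one grandparent — one path of length 4: r = (1/2)^4 = 1/16).
r to a full niece or nephew = 1/4 (full aunt/uncle↔niece/nephew: two paths of length 3 through the shared grandparent pair: r = 2·(1/2)^3 = 1/4).
Summing one r·B term per recipient: 1·0.25·0.389 + 4·0.125·0.107 + 2·0.0625·0.0157 + 1·0.25·0.375 = 0.2464625.
0.2464625 < 0.3: the indirect benefit is less than the cost.

No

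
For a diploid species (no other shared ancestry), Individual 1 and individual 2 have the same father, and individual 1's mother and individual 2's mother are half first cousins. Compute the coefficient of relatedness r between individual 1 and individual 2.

0.265625

Wright's path rule: contributions from independent ancestry routes add.
Individual 1 and individual 2 are related in two ways: half-sibs through their shared father (r = 1/4) and half second cousins through their mothers (r = 1/64).
r = 1/4 + 1/64 = 17/64 = 0.265625.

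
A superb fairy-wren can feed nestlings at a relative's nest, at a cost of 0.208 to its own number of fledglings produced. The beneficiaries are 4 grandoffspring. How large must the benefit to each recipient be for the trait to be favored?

r to a grandoffspring = 0.25 (two parent–offspring links: r = (1/2)^2 = 1/4).
Hamilton's rule with n recipients of equal r: n·r·B > C, so B > C/(n·r) = 0.208/(4·0.25) = 0.208.

0.208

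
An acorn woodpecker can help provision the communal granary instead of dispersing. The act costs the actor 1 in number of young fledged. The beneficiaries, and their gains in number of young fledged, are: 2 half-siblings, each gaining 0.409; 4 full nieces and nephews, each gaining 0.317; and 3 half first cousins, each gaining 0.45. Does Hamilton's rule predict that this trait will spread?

Hamilton's rule: the trait is favored when the sum of r·B over every recipient exceeds the actor's cost C.
r to a half-sibling = 0.25 (half-sibs share one parent — one path of length 2: r = (1/2)^2 = 1/4).
r to a full niece or nephew = 1/4 (full aunt/uncle↔niece/nephew: two paths of length 3 through the shared grandparent pair: r = 2·(1/2)^3 = 1/4).
r to a half first cousin = 1/16 (half first cousins share one grandparent — one path of length 4: r = (1/2)^4 = 1/16).
Summing one r·B term per recipient: 2·0.25·0.409 + 4·0.25·0.317 + 3·0.0625·0.45 = 0.605875.
0.605875 < 1: the indirect benefit is less than the cost.

No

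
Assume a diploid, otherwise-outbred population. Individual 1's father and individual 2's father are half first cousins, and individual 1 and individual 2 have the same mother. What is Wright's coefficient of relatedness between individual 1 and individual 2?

With two independent routes of shared ancestry, r is the sum of the two contributions.
Individual 1 and individual 2 are related in two ways: half second cousins through their fathers (r = 1/64) and half-sibs through their shared mother (r = 1/4).
r = 1/64 + 1/4 = 17/64 = 0.265625.

0.265625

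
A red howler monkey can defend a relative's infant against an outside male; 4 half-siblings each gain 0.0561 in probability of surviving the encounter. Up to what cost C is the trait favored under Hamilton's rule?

0.0561

r to a half-sibling = 0.25 (half-sibs share one parent — one path of length 2: r = (1/2)^2 = 1/4).
Hamilton's rule: n·r·B > C, so the trait is favored while C < n·r·B = 4·0.25·0.0561 = 0.0561.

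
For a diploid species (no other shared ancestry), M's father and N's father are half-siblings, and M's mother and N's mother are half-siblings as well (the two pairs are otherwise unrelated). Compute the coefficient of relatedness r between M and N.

0.125

Relatedness sums over independent paths through distinct common ancestors.
M and N are related in two ways: half first cousins through their fathers (r = 1/16) and half first cousins through their mothers (r = 1/16).
r = 1/16 + 1/16 = 0.125.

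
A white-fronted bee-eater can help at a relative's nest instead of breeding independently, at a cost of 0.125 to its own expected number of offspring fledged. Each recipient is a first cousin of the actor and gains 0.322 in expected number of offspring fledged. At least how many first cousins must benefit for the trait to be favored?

r to a first cousin = 1/8 (first cousins share one grandparent pair — two paths of length 4: r = 2·(1/2)^4 = 1/8).
Hamilton's rule: n·r·B > C  ⇒  n > C/(r·B) = 0.125/(0.125·0.322) = 3.106.
The smallest integer exceeding 3.106 is 4.

4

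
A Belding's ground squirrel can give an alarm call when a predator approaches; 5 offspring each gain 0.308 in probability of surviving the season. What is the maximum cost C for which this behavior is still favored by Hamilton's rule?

r to an offspring = 0.5 (one parent–offspring link: r = (1/2)^1 = 1/2).
Hamilton's rule: n·r·B > C, so the trait is favored while C < n·r·B = 5·0.5·0.308 = 0.77.

0.77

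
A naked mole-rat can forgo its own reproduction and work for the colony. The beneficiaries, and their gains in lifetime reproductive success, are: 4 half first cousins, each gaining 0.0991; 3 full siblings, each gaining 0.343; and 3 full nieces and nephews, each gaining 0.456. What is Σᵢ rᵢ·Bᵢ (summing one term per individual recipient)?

0.881275

r to a half first cousin = 0.0625 (half first cousins share one grandparent — one path of length 4: r = (1/2)^4 = 1/16).
r to a full sibling = 1/2 (full sibs share both parents — two paths of length 2: r = 2·(1/2)^2 = 1/2).
r to a full niece or nephew = 1/4 (full aunt/uncle↔niece/nephew: two paths of length 3 through the shared grandparent pair: r = 2·(1/2)^3 = 1/4).
Summing one r·B term per recipient: 4·0.0625·0.0991 + 3·0.5·0.343 + 3·0.25·0.456 = 0.881275.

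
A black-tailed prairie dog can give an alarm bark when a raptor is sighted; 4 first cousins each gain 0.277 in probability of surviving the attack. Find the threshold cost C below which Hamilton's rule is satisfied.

0.1385

r to a first cousin = 1/8 (first cousins share one grandparent pair — two paths of length 4: r = 2·(1/2)^4 = 1/8).
Hamilton's rule: n·r·B > C, so the trait is favored while C < n·r·B = 4·0.125·0.277 = 0.1385.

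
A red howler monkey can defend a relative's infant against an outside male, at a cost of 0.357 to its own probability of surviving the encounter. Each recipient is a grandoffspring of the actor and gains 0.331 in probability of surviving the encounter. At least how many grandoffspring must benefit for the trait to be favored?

5

r to a grandoffspring = 1/4 (two parent–offspring links: r = (1/2)^2 = 1/4).
Hamilton's rule: n·r·B > C  ⇒  n > C/(r·B) = 0.357/(0.25·0.331) = 4.314.
The smallest integer exceeding 4.314 is 5.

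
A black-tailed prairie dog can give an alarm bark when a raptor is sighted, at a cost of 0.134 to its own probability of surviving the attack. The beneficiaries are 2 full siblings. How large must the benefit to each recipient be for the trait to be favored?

0.134

r to a full sibling = 0.5 (full sibs share both parents — two paths of length 2: r = 2·(1/2)^2 = 1/2).
Hamilton's rule with n recipients of equal r: n·r·B > C, so B > C/(n·r) = 0.134/(2·0.5) = 0.134.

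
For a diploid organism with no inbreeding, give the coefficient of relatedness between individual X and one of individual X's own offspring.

0.5

Each parent–offspring link contributes a factor of 1/2, and independent paths through distinct common ancestors add.
One parent–offspring link: r = (1/2)^1 = 1/2.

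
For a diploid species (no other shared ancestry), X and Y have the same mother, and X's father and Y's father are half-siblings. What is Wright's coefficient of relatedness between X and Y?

0.3125

Wright's path rule: contributions from independent ancestry routes add.
X and Y are related in two ways: half-sibs through their shared mother (r = 1/4) and half first cousins through their fathers (r = 1/16).
r = 1/4 + 1/16 = 0.3125.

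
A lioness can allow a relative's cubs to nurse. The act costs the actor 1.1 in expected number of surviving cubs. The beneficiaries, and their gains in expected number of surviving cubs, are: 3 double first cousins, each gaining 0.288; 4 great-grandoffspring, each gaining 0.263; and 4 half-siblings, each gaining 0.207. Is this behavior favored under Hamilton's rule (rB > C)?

No

Hamilton's rule: the trait is favored when the sum of r·B over every recipient exceeds the actor's cost C.
r to a double first cousin = 1/4 (double first cousins share both grandparent pairs — four paths of length 4: r = 4·(1/2)^4 = 1/4).
r to a great-grandoffspring = 0.125 (three parent–offspring links: r = (1/2)^3 = 1/8).
r to a half-sibling = 1/4 (half-sibs share one parent — one path of length 2: r = (1/2)^2 = 1/4).
Summing one r·B term per recipient: 3·0.25·0.288 + 4·0.125·0.263 + 4·0.25·0.207 = 0.5545.
0.5545 < 1.1: the indirect benefit is less than the cost.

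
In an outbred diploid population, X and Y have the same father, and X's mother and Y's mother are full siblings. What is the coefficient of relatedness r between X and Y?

0.375

With two independent routes of shared ancestry, r is the sum of the two contributions.
X and Y are related in two ways: half-sibs through their shared father (r = 1/4) and first cousins through their mothers (r = 1/8).
r = 1/4 + 1/8 = 3/8 = 0.375.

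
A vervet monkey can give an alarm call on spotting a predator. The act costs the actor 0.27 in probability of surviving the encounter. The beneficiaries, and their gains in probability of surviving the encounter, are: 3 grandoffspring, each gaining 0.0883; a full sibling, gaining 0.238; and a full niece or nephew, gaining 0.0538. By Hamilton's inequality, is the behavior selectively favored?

Hamilton's rule: the trait is favored when the sum of r·B over every recipient exceeds the actor's cost C.
r to a grandoffspring = 1/4 (two parent–offspring links: r = (1/2)^2 = 1/4).
r to a full sibling = 0.5 (full sibs share both parents — two paths of length 2: r = 2·(1/2)^2 = 1/2).
r to a full niece or nephew = 0.25 (full aunt/uncle↔niece/nephew: two paths of length 3 through the shared grandparent pair: r = 2·(1/2)^3 = 1/4).
Summing one r·B term per recipient: 3·0.25·0.0883 + 1·0.5·0.238 + 1·0.25·0.0538 = 0.198675.
0.198675 < 0.27: the indirect benefit is less than the cost.

No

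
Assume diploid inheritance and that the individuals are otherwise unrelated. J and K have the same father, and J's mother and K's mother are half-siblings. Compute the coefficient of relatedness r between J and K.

Wright's path rule: contributions from independent ancestry routes add.
J and K are related in two ways: half-sibs through their shared father (r = 1/4) and half first cousins through their mothers (r = 1/16).
r = 1/4 + 1/16 = 0.3125.

0.3125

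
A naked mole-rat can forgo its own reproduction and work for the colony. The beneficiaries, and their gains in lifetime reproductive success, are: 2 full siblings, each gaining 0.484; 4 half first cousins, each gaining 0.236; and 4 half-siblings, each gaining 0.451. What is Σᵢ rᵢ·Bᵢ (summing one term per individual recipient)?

r to a full sibling = 0.5 (full sibs share both parents — two paths of length 2: r = 2·(1/2)^2 = 1/2).
r to a half first cousin = 0.0625 (half first cousins share one grandparent — one path of length 4: r = (1/2)^4 = 1/16).
r to a half-sibling = 1/4 (half-sibs share one parent — one path of length 2: r = (1/2)^2 = 1/4).
Summing one r·B term per recipient: 2·0.5·0.484 + 4·0.0625·0.236 + 4·0.25·0.451 = 0.994.

0.994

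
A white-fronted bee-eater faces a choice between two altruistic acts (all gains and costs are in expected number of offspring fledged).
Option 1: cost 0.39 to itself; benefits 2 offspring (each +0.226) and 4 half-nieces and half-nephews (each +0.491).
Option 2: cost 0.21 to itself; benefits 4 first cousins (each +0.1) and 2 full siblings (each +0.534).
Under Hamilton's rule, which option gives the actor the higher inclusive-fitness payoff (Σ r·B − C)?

Option 1: r to an offspring = 0.5.
Option 1: r to a half-niece or half-nephew = 0.125.
Option 1: Σ r·B − C = (2·0.5·0.226 + 4·0.125·0.491) − 0.39 = 0.0815.
Option 2: r to a first cousin = 0.125.
Option 2: r to a full sibling = 0.5.
Option 2: Σ r·B − C = (4·0.125·0.1 + 2·0.5·0.534) − 0.21 = 0.374.
Option 2 has the higher net inclusive-fitness payoff.

Option 2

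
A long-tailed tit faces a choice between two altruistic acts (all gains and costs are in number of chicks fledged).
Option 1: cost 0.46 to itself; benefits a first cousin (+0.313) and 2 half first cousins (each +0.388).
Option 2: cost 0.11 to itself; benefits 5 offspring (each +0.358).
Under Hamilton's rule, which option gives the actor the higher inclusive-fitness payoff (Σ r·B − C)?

Option 2

Option 1: r to a first cousin = 0.125.
Option 1: r to a half first cousin = 0.0625.
Option 1: Σ r·B − C = (1·0.125·0.313 + 2·0.0625·0.388) − 0.46 = -0.372375.
Option 2: r to an offspring = 0.5.
Option 2: Σ r·B − C = (5·0.5·0.358) − 0.11 = 0.785.
Option 2 has the higher net inclusive-fitness payoff.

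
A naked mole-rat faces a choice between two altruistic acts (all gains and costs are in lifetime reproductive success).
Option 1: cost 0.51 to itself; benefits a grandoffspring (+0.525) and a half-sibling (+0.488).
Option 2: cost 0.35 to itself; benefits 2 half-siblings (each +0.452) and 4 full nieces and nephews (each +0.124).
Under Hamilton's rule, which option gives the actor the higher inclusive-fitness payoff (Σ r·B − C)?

Option 1: r to a grandoffspring = 0.25.
Option 1: r to a half-sibling = 0.25.
Option 1: Σ r·B − C = (1·0.25·0.525 + 1·0.25·0.488) − 0.51 = -0.25675.
Option 2: r to a half-sibling = 0.25.
Option 2: r to a full niece or nephew = 0.25.
Option 2: Σ r·B − C = (2·0.25·0.452 + 4·0.25·0.124) − 0.35 = 0.
Option 2 has the higher net inclusive-fitness payoff.

Option 2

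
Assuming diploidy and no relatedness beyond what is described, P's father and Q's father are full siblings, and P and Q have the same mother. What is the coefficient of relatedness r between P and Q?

Relatedness sums over independent paths through distinct common ancestors.
P and Q are related in two ways: first cousins through their fathers (r = 1/8) and half-sibs through their shared mother (r = 1/4).
r = 1/8 + 1/4 = 3/8 = 0.375.

0.375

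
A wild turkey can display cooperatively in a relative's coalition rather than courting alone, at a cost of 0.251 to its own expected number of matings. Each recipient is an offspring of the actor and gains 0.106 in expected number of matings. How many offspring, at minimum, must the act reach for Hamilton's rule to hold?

r to an offspring = 0.5 (one parent–offspring link: r = (1/2)^1 = 1/2).
Hamilton's rule: n·r·B > C  ⇒  n > C/(r·B) = 0.251/(0.5·0.106) = 4.736.
The smallest integer exceeding 4.736 is 5.

5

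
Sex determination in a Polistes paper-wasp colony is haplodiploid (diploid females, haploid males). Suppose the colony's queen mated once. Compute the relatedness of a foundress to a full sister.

Haplodiploid full sisters inherit their father's entire haploid genome identically (contributing 1/2) and on average half of their mother's contribution (1/2 · 1/2 = 1/4); r = 1/2 + 1/4 = 3/4.

0.75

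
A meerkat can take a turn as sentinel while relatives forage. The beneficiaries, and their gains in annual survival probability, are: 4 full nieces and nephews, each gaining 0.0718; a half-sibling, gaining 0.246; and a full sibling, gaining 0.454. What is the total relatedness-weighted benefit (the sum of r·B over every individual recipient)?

0.3603

r to a full niece or nephew = 0.25 (full aunt/uncle↔niece/nephew: two paths of length 3 through the shared grandparent pair: r = 2·(1/2)^3 = 1/4).
r to a half-sibling = 1/4 (half-sibs share one parent — one path of length 2: r = (1/2)^2 = 1/4).
r to a full sibling = 1/2 (full sibs share both parents — two paths of length 2: r = 2·(1/2)^2 = 1/2).
Summing one r·B term per recipient: 4·0.25·0.0718 + 1·0.25·0.246 + 1·0.5·0.454 = 0.3603.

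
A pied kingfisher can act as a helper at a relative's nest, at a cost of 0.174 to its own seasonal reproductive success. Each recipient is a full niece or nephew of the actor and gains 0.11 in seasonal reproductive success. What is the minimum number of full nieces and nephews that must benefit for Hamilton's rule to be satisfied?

r to a full niece or nephew = 0.25 (full aunt/uncle↔niece/nephew: two paths of length 3 through the shared grandparent pair: r = 2·(1/2)^3 = 1/4).
Hamilton's rule: n·r·B > C  ⇒  n > C/(r·B) = 0.174/(0.25·0.11) = 6.327.
The smallest integer exceeding 6.327 is 7.

7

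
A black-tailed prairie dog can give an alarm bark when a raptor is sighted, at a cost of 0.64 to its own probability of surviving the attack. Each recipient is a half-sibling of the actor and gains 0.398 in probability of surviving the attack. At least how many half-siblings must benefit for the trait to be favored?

7

r to a half-sibling = 0.25 (half-sibs share one parent — one path of length 2: r = (1/2)^2 = 1/4).
Hamilton's rule: n·r·B > C  ⇒  n > C/(r·B) = 0.64/(0.25·0.398) = 6.432.
The smallest integer exceeding 6.432 is 7.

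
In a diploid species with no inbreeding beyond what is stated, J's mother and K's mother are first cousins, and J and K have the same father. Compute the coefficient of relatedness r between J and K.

0.28125

Wright's path rule: contributions from independent ancestry routes add.
J and K are related in two ways: second cousins through their mothers (r = 1/32) and half-sibs through their shared father (r = 1/4).
r = 1/32 + 1/4 = 9/32 = 0.28125.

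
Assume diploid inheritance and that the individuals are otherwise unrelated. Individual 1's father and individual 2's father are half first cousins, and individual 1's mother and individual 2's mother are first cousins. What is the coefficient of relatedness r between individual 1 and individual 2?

Independent pedigree routes through distinct common ancestors add.
Individual 1 and individual 2 are related in two ways: half second cousins through their fathers (r = 1/64) and second cousins through their mothers (r = 1/32).
r = 1/64 + 1/32 = 3/64 = 0.046875.

0.046875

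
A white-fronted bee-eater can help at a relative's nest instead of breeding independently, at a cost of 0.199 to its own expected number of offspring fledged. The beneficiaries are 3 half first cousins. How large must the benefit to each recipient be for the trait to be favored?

r to a half first cousin = 1/16 (half first cousins share one grandparent — one path of length 4: r = (1/2)^4 = 1/16).
Hamilton's rule with n recipients of equal r: n·r·B > C, so B > C/(n·r) = 0.199/(3·0.0625) = 1.0613.

1.0613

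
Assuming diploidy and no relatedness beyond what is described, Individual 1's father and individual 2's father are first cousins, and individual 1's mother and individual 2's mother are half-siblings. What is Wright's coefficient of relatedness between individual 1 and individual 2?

0.09375

With two independent routes of shared ancestry, r is the sum of the two contributions.
Individual 1 and individual 2 are related in two ways: second cousins through their fathers (r = 1/32) and half first cousins through their mothers (r = 1/16).
r = 1/32 + 1/16 = 3/32 = 0.09375.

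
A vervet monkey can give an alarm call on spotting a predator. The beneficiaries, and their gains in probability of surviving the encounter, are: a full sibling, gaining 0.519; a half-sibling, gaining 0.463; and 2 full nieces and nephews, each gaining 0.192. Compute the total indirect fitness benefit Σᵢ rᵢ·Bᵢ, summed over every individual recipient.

0.47125

r to a full sibling = 0.5 (full sibs share both parents — two paths of length 2: r = 2·(1/2)^2 = 1/2).
r to a half-sibling = 0.25 (half-sibs share one parent — one path of length 2: r = (1/2)^2 = 1/4).
r to a full niece or nephew = 0.25 (full aunt/uncle↔niece/nephew: two paths of length 3 through the shared grandparent pair: r = 2·(1/2)^3 = 1/4).
Summing one r·B term per recipient: 1·0.5·0.519 + 1·0.25·0.463 + 2·0.25·0.192 = 0.47125.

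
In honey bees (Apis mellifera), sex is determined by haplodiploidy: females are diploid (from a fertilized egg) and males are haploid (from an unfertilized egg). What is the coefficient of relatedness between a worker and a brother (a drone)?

Her haploid brother carries none of their father's genes and a random half of their mother's genome; that half matches the maternal half of her own genome with probability 1/2: r = 1/2 · 1/2 = 1/4.

0.25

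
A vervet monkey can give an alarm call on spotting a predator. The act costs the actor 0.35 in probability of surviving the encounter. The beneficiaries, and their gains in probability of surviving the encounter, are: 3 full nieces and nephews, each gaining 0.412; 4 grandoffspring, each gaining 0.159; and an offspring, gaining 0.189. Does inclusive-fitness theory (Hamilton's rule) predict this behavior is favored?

Hamilton's rule: the trait is favored when the sum of r·B over every recipient exceeds the actor's cost C.
r to a full niece or nephew = 0.25 (full aunt/uncle↔niece/nephew: two paths of length 3 through the shared grandparent pair: r = 2·(1/2)^3 = 1/4).
r to a grandoffspring = 1/4 (two parent–offspring links: r = (1/2)^2 = 1/4).
r to an offspring = 0.5 (one parent–offspring link: r = (1/2)^1 = 1/2).
Summing one r·B term per recipient: 3·0.25·0.412 + 4·0.25·0.159 + 1·0.5·0.189 = 0.5625.
0.5625 > 0.35: the indirect benefit exceeds the cost.

Yes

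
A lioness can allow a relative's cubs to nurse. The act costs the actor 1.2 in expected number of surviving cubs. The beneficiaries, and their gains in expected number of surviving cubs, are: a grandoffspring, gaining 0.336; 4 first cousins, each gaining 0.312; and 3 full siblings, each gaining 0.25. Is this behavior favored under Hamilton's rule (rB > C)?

Hamilton's rule: the trait is favored when the sum of r·B over every recipient exceeds the actor's cost C.
r to a grandoffspring = 0.25 (two parent–offspring links: r = (1/2)^2 = 1/4).
r to a first cousin = 0.125 (first cousins share one grandparent pair — two paths of length 4: r = 2·(1/2)^4 = 1/8).
r to a full sibling = 0.5 (full sibs share both parents — two paths of length 2: r = 2·(1/2)^2 = 1/2).
Summing one r·B term per recipient: 1·0.25·0.336 + 4·0.125·0.312 + 3·0.5·0.25 = 0.615.
0.615 < 1.2: the indirect benefit is less than the cost.

No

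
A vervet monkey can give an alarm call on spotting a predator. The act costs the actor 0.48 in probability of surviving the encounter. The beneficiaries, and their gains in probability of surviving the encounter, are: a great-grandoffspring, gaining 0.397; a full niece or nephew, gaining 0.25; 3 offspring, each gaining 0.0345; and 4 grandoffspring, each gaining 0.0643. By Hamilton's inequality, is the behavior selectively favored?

Hamilton's rule: the trait is favored when the sum of r·B over every recipient exceeds the actor's cost C.
r to a great-grandoffspring = 1/8 (three parent–offspring links: r = (1/2)^3 = 1/8).
r to a full niece or nephew = 0.25 (full aunt/uncle↔niece/nephew: two paths of length 3 through the shared grandparent pair: r = 2·(1/2)^3 = 1/4).
r to an offspring = 1/2 (one parent–offspring link: r = (1/2)^1 = 1/2).
r to a grandoffspring = 1/4 (two parent–offspring links: r = (1/2)^2 = 1/4).
Summing one r·B term per recipient: 1·0.125·0.397 + 1·0.25·0.25 + 3·0.5·0.0345 + 4·0.25·0.0643 = 0.228175.
0.228175 < 0.48: the indirect benefit is less than the cost.

No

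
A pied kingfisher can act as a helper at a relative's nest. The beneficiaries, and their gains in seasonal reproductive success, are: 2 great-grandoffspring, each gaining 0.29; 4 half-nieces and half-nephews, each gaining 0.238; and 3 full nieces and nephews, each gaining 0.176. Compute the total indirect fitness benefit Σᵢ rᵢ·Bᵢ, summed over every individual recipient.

r to a great-grandoffspring = 1/8 (three parent–offspring links: r = (1/2)^3 = 1/8).
r to a half-niece or half-nephew = 1/8 (half-aunt/uncle↔niece/nephew: one path of length 3: r = (1/2)^3 = 1/8).
r to a full niece or nephew = 1/4 (full aunt/uncle↔niece/nephew: two paths of length 3 through the shared grandparent pair: r = 2·(1/2)^3 = 1/4).
Summing one r·B term per recipient: 2·0.125·0.29 + 4·0.125·0.238 + 3·0.25·0.176 = 0.3235.

0.3235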